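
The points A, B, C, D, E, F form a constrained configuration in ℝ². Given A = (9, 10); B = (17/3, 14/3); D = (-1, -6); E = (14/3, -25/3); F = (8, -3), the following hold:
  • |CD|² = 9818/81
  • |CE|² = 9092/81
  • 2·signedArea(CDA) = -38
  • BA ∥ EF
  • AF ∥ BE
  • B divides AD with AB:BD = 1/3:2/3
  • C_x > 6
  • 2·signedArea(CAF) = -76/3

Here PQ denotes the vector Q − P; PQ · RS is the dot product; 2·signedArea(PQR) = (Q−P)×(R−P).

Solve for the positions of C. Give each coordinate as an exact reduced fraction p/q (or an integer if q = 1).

C = (58/9, 19/9)

1. C_x = 58/9  [2·signedArea(CDA) = -38 ∩ 2·signedArea(CAF) = -76/3]
2. C_y = 19/9  [2·signedArea(CDA) = -38 ∩ 2·signedArea(CAF) = -76/3]
   → C = (58/9, 19/9)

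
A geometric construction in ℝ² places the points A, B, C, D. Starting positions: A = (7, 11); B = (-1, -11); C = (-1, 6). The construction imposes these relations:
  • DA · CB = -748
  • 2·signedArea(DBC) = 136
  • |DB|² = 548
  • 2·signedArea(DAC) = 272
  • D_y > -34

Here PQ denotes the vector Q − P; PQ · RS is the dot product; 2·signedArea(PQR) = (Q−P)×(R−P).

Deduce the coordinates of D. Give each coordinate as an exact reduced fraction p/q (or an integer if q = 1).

1. D_x = -9  [2·signedArea(DAC) = 272 ∩ DA · CB = -748]
2. D_y = -33  [2·signedArea(DAC) = 272 ∩ DA · CB = -748]
   → D = (-9, -33)

D = (-9, -33)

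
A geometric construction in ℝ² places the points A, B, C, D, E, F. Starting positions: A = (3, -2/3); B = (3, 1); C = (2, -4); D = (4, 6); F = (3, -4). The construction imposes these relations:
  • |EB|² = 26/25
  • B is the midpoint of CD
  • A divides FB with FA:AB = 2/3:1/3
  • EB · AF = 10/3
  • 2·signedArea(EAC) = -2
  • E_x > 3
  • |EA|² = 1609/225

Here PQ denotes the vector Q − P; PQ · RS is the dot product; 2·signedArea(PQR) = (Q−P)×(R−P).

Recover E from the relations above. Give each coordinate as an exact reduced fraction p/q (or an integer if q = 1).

1. E_x = 16/5  [2·signedArea(EAC) = -2 ∩ EB · AF = 10/3]
2. E_y = 2  [2·signedArea(EAC) = -2 ∩ EB · AF = 10/3]
   → E = (16/5, 2)

E = (16/5, 2)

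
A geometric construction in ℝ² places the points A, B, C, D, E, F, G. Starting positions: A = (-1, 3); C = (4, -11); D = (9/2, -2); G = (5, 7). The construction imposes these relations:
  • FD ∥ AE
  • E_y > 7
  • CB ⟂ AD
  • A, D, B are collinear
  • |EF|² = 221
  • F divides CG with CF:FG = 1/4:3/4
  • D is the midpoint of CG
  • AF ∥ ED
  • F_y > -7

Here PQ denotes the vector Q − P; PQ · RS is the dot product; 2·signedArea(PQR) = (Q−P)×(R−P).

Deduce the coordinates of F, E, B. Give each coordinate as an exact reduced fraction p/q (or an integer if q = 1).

B = (148/17, -99/17)
E = (-3/4, 15/2)
F = (17/4, -13/2)

1. F_x = 17/4  [F divides CG with CF:FG = 1/4:3/4]
2. F_y = -13/2  [F divides CG with CF:FG = 1/4:3/4]
   → F = (17/4, -13/2)
3. E_x = -3/4  [AF ∥ ED ∩ FD ∥ AE]
4. E_y = 15/2  [AF ∥ ED ∩ FD ∥ AE]
   → E = (-3/4, 15/2)
5. B_x = 148/17  [A, D, B are collinear ∩ CB ⟂ AD]
6. B_y = -99/17  [A, D, B are collinear ∩ CB ⟂ AD]
   → B = (148/17, -99/17)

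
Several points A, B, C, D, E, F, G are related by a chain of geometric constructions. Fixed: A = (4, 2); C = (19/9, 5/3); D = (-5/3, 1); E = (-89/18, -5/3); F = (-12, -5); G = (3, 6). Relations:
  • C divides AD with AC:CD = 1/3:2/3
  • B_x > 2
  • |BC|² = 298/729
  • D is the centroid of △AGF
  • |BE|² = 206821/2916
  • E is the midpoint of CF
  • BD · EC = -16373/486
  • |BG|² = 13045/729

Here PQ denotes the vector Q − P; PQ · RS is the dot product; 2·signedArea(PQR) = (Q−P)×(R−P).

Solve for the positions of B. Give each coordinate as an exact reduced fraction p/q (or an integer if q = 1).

1. B_x = 74/27  [line -127/18·x + -10/3·y + 6139/243 = 0 ∩ |BG|² = 13045/729]
2. B_y = 16/9  [line -127/18·x + -10/3·y + 6139/243 = 0 ∩ |BG|² = 13045/729]
   → B = (74/27, 16/9)

B = (74/27, 16/9)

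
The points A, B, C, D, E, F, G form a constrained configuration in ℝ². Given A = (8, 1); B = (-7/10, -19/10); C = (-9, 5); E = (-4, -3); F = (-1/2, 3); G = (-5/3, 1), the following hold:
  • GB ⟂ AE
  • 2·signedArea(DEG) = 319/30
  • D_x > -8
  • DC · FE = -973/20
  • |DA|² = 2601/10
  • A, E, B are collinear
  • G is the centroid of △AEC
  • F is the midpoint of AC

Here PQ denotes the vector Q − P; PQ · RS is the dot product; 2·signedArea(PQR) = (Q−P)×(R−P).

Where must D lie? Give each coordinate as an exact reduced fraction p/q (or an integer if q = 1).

D = (-73/10, -41/10)

1. D_x = -73/10  [DC · FE = -973/20 ∩ 2·signedArea(DEG) = 319/30]
2. D_y = -41/10  [DC · FE = -973/20 ∩ 2·signedArea(DEG) = 319/30]
   → D = (-73/10, -41/10)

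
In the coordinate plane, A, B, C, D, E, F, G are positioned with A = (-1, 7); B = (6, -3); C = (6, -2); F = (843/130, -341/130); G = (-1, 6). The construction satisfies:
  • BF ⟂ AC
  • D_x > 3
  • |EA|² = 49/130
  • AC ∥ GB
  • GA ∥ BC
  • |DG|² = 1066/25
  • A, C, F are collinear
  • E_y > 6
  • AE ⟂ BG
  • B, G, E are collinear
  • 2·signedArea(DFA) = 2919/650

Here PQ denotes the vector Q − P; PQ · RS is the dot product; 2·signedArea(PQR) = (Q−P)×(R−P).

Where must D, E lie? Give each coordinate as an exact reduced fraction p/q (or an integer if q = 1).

1. D_x = 16/5  [line -1251/130·x + -973/130·y + 24881/650 = 0 ∩ |DG|² = 1066/25]
2. D_y = 1  [line -1251/130·x + -973/130·y + 24881/650 = 0 ∩ |DG|² = 1066/25]
   → D = (16/5, 1)
3. E_x = -193/130  [B, G, E are collinear ∩ AE ⟂ BG]
4. E_y = 861/130  [B, G, E are collinear ∩ AE ⟂ BG]
   → E = (-193/130, 861/130)

D = (16/5, 1)
E = (-193/130, 861/130)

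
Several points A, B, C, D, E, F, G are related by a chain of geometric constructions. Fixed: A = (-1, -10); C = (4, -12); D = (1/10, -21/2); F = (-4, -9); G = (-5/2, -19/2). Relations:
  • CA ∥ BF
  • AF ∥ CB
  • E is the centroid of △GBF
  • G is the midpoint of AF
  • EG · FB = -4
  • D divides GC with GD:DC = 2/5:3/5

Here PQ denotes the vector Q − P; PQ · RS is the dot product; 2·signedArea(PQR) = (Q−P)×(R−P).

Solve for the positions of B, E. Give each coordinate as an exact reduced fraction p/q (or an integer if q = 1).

B = (1, -11)
E = (-11/6, -59/6)

1. B_x = 1  [CA ∥ BF ∩ AF ∥ CB]
2. B_y = -11  [CA ∥ BF ∩ AF ∥ CB]
   → B = (1, -11)
3. E_x = -11/6  [E is the centroid of △GBF]
4. E_y = -59/6  [E is the centroid of △GBF]
   → E = (-11/6, -59/6)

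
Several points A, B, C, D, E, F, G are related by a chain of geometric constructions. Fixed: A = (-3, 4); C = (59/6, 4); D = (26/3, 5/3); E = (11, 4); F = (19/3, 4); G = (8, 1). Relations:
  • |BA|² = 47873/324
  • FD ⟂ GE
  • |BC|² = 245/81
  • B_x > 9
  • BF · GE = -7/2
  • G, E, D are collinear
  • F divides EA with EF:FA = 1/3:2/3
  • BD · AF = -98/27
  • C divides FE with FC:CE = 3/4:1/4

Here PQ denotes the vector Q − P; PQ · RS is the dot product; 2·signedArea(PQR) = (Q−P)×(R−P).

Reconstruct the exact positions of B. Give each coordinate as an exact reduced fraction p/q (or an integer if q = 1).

1. B_x = 163/18  [BD · AF = -98/27 ∩ BF · GE = -7/2]
2. B_y = 22/9  [BD · AF = -98/27 ∩ BF · GE = -7/2]
   → B = (163/18, 22/9)

B = (163/18, 22/9)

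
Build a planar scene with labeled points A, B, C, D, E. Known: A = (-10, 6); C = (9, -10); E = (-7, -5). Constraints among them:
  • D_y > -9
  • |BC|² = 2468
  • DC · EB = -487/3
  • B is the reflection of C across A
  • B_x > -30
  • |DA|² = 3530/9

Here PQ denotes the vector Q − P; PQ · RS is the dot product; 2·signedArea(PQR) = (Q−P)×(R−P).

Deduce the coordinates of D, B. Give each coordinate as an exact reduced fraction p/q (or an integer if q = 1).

B = (-29, 22)
D = (11/3, -25/3)

1. B_x = -29  [B is the reflection of C across A]
2. B_y = 22  [B is the reflection of C across A]
   → B = (-29, 22)
3. D_x = 11/3  [line 22·x + -27·y + -917/3 = 0 ∩ |DA|² = 3530/9]
4. D_y = -25/3  [line 22·x + -27·y + -917/3 = 0 ∩ |DA|² = 3530/9]
   → D = (11/3, -25/3)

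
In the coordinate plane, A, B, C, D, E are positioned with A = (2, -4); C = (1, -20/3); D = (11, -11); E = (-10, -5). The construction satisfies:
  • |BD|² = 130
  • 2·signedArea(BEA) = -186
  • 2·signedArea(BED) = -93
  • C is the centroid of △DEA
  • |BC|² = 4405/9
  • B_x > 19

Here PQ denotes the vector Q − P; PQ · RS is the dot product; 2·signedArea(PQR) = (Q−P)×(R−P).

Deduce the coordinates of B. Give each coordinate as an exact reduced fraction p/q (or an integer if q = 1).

B = (20, -18)

1. B_x = 20  [2·signedArea(BEA) = -186 ∩ 2·signedArea(BED) = -93]
2. B_y = -18  [2·signedArea(BEA) = -186 ∩ 2·signedArea(BED) = -93]
   → B = (20, -18)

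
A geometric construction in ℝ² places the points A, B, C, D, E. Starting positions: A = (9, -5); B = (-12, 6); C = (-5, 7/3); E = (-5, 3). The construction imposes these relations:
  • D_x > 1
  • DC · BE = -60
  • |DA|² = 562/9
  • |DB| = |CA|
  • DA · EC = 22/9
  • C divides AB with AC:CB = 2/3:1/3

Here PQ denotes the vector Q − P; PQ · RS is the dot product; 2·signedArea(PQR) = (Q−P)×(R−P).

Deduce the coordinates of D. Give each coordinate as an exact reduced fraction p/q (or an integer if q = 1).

D = (2, -4/3)

1. D_x = 2  [DA · EC = 22/9 ∩ DC · BE = -60]
2. D_y = -4/3  [DA · EC = 22/9 ∩ DC · BE = -60]
   → D = (2, -4/3)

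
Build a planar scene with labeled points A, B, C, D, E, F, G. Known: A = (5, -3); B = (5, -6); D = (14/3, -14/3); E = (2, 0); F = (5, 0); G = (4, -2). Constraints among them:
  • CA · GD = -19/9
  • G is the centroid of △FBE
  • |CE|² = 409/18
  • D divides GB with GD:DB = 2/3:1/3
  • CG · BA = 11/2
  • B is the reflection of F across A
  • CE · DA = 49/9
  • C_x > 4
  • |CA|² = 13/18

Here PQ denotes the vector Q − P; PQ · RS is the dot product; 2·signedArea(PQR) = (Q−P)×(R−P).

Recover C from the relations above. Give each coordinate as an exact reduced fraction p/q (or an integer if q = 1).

C = (29/6, -23/6)

1. C_x = 29/6  [CA · GD = -19/9 ∩ CE · DA = 49/9]
2. C_y = -23/6  [CA · GD = -19/9 ∩ CE · DA = 49/9]
   → C = (29/6, -23/6)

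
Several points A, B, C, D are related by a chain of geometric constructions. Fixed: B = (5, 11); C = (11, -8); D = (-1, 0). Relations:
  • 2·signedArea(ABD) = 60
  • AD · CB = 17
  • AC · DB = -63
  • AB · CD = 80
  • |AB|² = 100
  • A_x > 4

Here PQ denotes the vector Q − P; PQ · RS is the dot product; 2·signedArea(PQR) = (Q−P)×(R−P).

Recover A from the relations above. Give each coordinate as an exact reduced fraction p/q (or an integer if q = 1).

A = (5, 1)

1. A_x = 5  [AC · DB = -63 ∩ AB · CD = 80]
2. A_y = 1  [AC · DB = -63 ∩ AB · CD = 80]
   → A = (5, 1)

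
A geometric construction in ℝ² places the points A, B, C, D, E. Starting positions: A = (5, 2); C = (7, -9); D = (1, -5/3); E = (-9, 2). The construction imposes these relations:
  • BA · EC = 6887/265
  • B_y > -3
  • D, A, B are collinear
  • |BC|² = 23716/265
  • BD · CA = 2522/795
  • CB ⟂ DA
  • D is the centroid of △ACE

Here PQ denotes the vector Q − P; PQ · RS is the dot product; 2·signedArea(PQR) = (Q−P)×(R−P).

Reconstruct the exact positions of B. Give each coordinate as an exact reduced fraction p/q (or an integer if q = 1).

B = (161/265, -537/265)

1. B_x = 161/265  [D, A, B are collinear ∩ CB ⟂ DA]
2. B_y = -537/265  [D, A, B are collinear ∩ CB ⟂ DA]
   → B = (161/265, -537/265)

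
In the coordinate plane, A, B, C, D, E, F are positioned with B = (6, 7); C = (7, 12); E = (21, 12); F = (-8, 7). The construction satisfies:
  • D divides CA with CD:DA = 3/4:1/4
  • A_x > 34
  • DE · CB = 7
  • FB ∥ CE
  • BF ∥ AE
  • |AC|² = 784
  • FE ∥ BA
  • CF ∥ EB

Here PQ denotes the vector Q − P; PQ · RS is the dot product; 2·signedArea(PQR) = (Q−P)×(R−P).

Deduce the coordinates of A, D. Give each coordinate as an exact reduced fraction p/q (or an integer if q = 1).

A = (35, 12)
D = (28, 12)

1. A_x = 35  [BF ∥ AE ∩ FE ∥ BA]
2. A_y = 12  [BF ∥ AE ∩ FE ∥ BA]
   → A = (35, 12)
3. D_x = 28  [D divides CA with CD:DA = 3/4:1/4]
4. D_y = 12  [D divides CA with CD:DA = 3/4:1/4]
   → D = (28, 12)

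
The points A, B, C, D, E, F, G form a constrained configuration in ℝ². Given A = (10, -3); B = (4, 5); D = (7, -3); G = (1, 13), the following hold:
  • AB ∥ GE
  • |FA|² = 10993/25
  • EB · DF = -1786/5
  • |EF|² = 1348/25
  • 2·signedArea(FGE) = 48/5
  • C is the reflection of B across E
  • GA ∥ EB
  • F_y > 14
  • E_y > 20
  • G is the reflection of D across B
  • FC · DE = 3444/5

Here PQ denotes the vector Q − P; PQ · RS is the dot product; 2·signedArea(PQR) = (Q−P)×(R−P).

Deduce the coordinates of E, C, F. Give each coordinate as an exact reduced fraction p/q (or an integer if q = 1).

1. E_x = -5  [GA ∥ EB ∩ AB ∥ GE]
2. E_y = 21  [GA ∥ EB ∩ AB ∥ GE]
   → E = (-5, 21)
3. C_x = -14  [C is the reflection of B across E]
4. C_y = 37  [C is the reflection of B across E]
   → C = (-14, 37)
5. F_x = -7/5  [FC · DE = 3444/5 ∩ 2·signedArea(FGE) = 48/5]
6. F_y = 73/5  [FC · DE = 3444/5 ∩ 2·signedArea(FGE) = 48/5]
   → F = (-7/5, 73/5)

C = (-14, 37)
E = (-5, 21)
F = (-7/5, 73/5)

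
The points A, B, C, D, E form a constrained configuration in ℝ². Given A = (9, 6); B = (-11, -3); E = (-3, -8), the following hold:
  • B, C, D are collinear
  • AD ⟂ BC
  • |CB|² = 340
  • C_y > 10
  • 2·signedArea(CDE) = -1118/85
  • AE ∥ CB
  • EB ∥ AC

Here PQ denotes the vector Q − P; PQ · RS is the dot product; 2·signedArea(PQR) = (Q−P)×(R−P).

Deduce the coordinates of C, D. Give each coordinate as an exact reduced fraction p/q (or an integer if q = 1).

C = (1, 11)
D = (163/85, 1026/85)

1. C_x = 1  [AE ∥ CB ∩ EB ∥ AC]
2. C_y = 11  [AE ∥ CB ∩ EB ∥ AC]
   → C = (1, 11)
3. D_x = 163/85  [B, C, D are collinear ∩ AD ⟂ BC]
4. D_y = 1026/85  [B, C, D are collinear ∩ AD ⟂ BC]
   → D = (163/85, 1026/85)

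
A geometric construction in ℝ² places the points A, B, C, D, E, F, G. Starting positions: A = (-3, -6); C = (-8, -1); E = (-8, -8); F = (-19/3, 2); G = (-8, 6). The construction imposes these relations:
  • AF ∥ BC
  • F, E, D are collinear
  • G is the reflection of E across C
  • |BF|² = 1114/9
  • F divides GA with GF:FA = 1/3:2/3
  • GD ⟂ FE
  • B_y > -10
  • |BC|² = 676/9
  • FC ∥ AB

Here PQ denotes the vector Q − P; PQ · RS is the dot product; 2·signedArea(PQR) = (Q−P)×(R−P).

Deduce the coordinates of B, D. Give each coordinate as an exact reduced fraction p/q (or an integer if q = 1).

B = (-14/3, -9)
D = (-212/37, 208/37)

1. B_x = -14/3  [AF ∥ BC ∩ FC ∥ AB]
2. B_y = -9  [AF ∥ BC ∩ FC ∥ AB]
   → B = (-14/3, -9)
3. D_x = -212/37  [F, E, D are collinear ∩ GD ⟂ FE]
4. D_y = 208/37  [F, E, D are collinear ∩ GD ⟂ FE]
   → D = (-212/37, 208/37)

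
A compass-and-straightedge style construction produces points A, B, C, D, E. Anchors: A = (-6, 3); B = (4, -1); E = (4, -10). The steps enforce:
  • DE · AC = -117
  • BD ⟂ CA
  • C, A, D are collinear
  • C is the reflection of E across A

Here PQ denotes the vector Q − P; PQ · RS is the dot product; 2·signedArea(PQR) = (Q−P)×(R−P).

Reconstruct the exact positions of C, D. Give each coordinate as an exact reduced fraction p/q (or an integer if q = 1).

1. C_x = -16  [C is the reflection of E across A]
2. C_y = 16  [C is the reflection of E across A]
   → C = (-16, 16)
3. D_x = -94/269  [C, A, D are collinear ∩ BD ⟂ CA]
4. D_y = -1169/269  [C, A, D are collinear ∩ BD ⟂ CA]
   → D = (-94/269, -1169/269)

C = (-16, 16)
D = (-94/269, -1169/269)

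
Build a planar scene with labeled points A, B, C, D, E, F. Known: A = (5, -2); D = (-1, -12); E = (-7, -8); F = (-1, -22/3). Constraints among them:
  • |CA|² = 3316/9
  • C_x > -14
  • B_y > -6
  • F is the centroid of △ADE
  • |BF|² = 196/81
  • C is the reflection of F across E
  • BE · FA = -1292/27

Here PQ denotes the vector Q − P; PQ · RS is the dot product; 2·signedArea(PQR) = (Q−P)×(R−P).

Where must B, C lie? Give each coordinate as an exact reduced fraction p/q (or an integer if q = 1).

1. B_x = -1  [line -6·x + -16/3·y + -994/27 = 0 ∩ |BF|² = 196/81]
2. B_y = -52/9  [line -6·x + -16/3·y + -994/27 = 0 ∩ |BF|² = 196/81]
   → B = (-1, -52/9)
3. C_x = -13  [C is the reflection of F across E]
4. C_y = -26/3  [C is the reflection of F across E]
   → C = (-13, -26/3)

B = (-1, -52/9)
C = (-13, -26/3)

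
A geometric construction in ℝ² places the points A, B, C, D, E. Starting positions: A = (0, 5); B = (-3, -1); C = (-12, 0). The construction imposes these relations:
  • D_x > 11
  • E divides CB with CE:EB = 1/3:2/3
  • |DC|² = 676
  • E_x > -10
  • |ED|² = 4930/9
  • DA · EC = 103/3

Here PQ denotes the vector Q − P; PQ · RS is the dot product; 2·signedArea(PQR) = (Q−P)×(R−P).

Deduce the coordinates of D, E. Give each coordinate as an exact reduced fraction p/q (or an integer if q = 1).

1. E_x = -9  [E divides CB with CE:EB = 1/3:2/3]
2. E_y = -1/3  [E divides CB with CE:EB = 1/3:2/3]
   → E = (-9, -1/3)
3. D_x = 12  [line 3·x + -1/3·y + -98/3 = 0 ∩ |DC|² = 676]
4. D_y = 10  [line 3·x + -1/3·y + -98/3 = 0 ∩ |DC|² = 676]
   → D = (12, 10)

D = (12, 10)
E = (-9, -1/3)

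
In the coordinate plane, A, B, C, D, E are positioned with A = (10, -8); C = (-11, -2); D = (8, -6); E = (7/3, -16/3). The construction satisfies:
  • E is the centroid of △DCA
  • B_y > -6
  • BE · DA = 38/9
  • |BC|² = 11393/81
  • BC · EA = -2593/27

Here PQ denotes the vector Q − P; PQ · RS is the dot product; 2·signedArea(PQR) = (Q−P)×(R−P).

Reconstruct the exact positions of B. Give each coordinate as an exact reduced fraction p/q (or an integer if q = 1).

1. B_x = 4/9  [BC · EA = -2593/27 ∩ BE · DA = 38/9]
2. B_y = -46/9  [BC · EA = -2593/27 ∩ BE · DA = 38/9]
   → B = (4/9, -46/9)

B = (4/9, -46/9)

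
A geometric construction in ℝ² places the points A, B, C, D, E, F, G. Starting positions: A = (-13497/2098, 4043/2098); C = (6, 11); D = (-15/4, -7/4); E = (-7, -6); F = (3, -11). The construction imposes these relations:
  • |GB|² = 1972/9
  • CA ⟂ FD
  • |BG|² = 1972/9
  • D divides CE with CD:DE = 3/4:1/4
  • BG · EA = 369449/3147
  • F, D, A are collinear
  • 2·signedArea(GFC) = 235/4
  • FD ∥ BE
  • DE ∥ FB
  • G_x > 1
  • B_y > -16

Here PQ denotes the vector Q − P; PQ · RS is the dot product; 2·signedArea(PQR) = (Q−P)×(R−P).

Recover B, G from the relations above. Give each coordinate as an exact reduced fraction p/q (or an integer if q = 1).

1. B_x = -1/4  [FD ∥ BE ∩ DE ∥ FB]
2. B_y = -61/4  [FD ∥ BE ∩ DE ∥ FB]
   → B = (-1/4, -61/4)
3. G_x = 7/4  [2·signedArea(GFC) = 235/4 ∩ BG · EA = 369449/3147]
4. G_y = -7/12  [2·signedArea(GFC) = 235/4 ∩ BG · EA = 369449/3147]
   → G = (7/4, -7/12)

B = (-1/4, -61/4)
G = (7/4, -7/12)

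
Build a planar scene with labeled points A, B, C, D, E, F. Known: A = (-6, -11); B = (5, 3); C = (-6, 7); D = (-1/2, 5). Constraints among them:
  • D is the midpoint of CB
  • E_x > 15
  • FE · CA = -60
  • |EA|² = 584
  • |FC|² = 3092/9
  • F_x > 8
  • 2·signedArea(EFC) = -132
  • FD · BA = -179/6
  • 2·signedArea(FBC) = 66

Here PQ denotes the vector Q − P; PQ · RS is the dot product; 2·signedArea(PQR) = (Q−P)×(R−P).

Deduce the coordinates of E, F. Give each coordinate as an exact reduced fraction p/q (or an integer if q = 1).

1. F_x = 26/3  [FD · BA = -179/6 ∩ 2·signedArea(FBC) = 66]
2. F_y = -13/3  [FD · BA = -179/6 ∩ 2·signedArea(FBC) = 66]
   → F = (26/3, -13/3)
3. E_x = 16  [2·signedArea(EFC) = -132 ∩ FE · CA = -60]
4. E_y = -1  [2·signedArea(EFC) = -132 ∩ FE · CA = -60]
   → E = (16, -1)

E = (16, -1)
F = (26/3, -13/3)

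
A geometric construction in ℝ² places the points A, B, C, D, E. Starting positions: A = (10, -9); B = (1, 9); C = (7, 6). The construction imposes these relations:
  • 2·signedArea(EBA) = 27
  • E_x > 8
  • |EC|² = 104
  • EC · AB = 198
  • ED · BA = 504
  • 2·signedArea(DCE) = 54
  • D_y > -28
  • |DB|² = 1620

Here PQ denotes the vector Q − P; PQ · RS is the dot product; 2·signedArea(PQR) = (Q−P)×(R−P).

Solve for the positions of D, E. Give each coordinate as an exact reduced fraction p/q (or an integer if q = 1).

1. E_x = 9  [EC · AB = 198 ∩ 2·signedArea(EBA) = 27]
2. E_y = -4  [EC · AB = 198 ∩ 2·signedArea(EBA) = 27]
   → E = (9, -4)
3. D_x = 19  [2·signedArea(DCE) = 54 ∩ ED · BA = 504]
4. D_y = -27  [2·signedArea(DCE) = 54 ∩ ED · BA = 504]
   → D = (19, -27)

D = (19, -27)
E = (9, -4)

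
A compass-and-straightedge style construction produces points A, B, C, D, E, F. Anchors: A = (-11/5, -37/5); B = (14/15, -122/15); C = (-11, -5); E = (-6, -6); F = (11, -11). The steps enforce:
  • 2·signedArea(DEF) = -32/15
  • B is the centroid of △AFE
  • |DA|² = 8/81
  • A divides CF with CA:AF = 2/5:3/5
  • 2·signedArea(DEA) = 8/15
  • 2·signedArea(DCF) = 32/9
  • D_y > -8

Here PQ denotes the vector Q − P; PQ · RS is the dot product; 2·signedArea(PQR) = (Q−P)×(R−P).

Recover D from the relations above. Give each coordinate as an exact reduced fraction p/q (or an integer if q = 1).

1. D_x = -109/45  [2·signedArea(DEA) = 8/15 ∩ 2·signedArea(DCF) = 32/9]
2. D_y = -323/45  [2·signedArea(DEA) = 8/15 ∩ 2·signedArea(DCF) = 32/9]
   → D = (-109/45, -323/45)

D = (-109/45, -323/45)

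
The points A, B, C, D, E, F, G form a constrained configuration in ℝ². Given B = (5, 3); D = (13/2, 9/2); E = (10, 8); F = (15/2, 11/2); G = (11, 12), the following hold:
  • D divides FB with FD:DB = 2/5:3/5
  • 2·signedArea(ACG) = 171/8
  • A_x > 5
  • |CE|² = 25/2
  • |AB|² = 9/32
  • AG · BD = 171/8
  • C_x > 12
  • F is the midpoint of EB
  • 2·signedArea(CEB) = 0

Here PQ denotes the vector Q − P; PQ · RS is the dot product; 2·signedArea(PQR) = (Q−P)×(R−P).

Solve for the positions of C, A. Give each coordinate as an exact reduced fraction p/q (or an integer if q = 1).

1. C_x = 25/2  [line 5·x + -5·y + -10 = 0 ∩ |CE|² = 25/2]
2. C_y = 21/2  [line 5·x + -5·y + -10 = 0 ∩ |CE|² = 25/2]
   → C = (25/2, 21/2)
3. A_x = 43/8  [line -3/2·x + -3/2·y + 105/8 = 0 ∩ |AB|² = 9/32]
4. A_y = 27/8  [line -3/2·x + -3/2·y + 105/8 = 0 ∩ |AB|² = 9/32]
   → A = (43/8, 27/8)

A = (43/8, 27/8)
C = (25/2, 21/2)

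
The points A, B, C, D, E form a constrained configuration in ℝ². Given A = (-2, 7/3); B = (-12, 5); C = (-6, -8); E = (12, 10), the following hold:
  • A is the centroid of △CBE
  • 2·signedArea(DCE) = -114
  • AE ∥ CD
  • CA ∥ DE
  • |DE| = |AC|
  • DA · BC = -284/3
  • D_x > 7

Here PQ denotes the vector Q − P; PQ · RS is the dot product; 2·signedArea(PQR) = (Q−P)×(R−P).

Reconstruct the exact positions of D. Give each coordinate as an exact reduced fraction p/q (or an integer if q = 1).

1. D_x = 8  [CA ∥ DE ∩ AE ∥ CD]
2. D_y = -1/3  [CA ∥ DE ∩ AE ∥ CD]
   → D = (8, -1/3)

D = (8, -1/3)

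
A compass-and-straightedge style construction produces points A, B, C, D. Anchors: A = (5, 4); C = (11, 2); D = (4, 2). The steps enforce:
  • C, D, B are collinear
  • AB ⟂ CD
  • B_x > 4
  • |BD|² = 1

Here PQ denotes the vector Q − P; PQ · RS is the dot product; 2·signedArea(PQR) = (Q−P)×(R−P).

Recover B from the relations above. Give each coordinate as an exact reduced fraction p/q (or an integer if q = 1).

B = (5, 2)

1. B_x = 5  [C, D, B are collinear ∩ AB ⟂ CD]
2. B_y = 2  [C, D, B are collinear ∩ AB ⟂ CD]
   → B = (5, 2)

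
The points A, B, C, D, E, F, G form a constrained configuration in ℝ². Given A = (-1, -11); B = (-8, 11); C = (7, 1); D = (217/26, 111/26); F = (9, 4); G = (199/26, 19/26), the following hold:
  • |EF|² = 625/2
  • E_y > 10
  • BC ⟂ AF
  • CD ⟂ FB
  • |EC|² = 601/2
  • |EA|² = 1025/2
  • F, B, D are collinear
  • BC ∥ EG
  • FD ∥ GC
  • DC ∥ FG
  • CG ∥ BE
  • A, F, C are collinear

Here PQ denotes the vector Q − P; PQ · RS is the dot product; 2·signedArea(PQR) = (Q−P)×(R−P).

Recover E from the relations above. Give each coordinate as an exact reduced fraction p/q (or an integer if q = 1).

1. E_x = -191/26  [BC ∥ EG ∩ CG ∥ BE]
2. E_y = 279/26  [BC ∥ EG ∩ CG ∥ BE]
   → E = (-191/26, 279/26)

E = (-191/26, 279/26)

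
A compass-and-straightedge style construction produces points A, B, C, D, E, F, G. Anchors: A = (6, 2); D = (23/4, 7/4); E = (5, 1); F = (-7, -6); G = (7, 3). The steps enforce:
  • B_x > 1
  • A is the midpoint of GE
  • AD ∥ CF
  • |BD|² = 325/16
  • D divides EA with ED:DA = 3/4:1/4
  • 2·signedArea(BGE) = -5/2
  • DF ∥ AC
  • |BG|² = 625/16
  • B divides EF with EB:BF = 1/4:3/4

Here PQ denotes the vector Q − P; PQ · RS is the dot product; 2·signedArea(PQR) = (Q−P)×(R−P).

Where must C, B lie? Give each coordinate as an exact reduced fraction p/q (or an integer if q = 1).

1. C_x = -27/4  [AD ∥ CF ∩ DF ∥ AC]
2. C_y = -23/4  [AD ∥ CF ∩ DF ∥ AC]
   → C = (-27/4, -23/4)
3. B_x = 2  [B divides EF with EB:BF = 1/4:3/4]
4. B_y = -3/4  [B divides EF with EB:BF = 1/4:3/4]
   → B = (2, -3/4)

B = (2, -3/4)
C = (-27/4, -23/4)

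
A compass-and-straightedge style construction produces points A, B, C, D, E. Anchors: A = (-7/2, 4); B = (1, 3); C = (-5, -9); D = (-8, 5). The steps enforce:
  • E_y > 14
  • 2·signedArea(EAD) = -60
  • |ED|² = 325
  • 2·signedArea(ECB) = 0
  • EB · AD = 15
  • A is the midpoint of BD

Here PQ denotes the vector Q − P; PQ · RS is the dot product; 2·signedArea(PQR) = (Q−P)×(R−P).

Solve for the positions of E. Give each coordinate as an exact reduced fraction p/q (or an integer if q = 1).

E = (7, 15)

1. E_x = 7  [2·signedArea(ECB) = 0 ∩ EB · AD = 15]
2. E_y = 15  [2·signedArea(ECB) = 0 ∩ EB · AD = 15]
   → E = (7, 15)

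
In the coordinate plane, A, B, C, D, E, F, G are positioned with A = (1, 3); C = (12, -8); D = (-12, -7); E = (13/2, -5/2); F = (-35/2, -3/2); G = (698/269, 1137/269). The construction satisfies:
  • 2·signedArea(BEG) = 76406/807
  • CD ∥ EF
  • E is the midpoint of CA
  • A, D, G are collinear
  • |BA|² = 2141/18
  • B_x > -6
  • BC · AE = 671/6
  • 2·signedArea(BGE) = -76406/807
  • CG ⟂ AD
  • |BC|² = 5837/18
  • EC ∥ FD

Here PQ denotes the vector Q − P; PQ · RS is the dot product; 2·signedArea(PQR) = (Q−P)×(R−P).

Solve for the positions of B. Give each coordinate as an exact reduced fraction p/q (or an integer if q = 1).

1. B_x = -35/6  [2·signedArea(BEG) = 76406/807 ∩ BC · AE = 671/6]
2. B_y = -11/2  [2·signedArea(BEG) = 76406/807 ∩ BC · AE = 671/6]
   → B = (-35/6, -11/2)

B = (-35/6, -11/2)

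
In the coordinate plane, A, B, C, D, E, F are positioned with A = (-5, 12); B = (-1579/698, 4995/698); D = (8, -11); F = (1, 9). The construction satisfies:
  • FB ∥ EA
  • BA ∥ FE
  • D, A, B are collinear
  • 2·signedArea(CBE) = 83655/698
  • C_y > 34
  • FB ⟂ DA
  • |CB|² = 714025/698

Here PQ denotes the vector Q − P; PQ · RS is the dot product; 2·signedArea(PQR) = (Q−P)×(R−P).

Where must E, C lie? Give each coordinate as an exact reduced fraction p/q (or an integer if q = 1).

C = (-18, 35)
E = (-1213/698, 9663/698)

1. E_x = -1213/698  [FB ∥ EA ∩ BA ∥ FE]
2. E_y = 9663/698  [FB ∥ EA ∩ BA ∥ FE]
   → E = (-1213/698, 9663/698)
3. C_x = -18  [line -2334/349·x + 183/349·y + -48417/349 = 0 ∩ |CB|² = 714025/698]
4. C_y = 35  [line -2334/349·x + 183/349·y + -48417/349 = 0 ∩ |CB|² = 714025/698]
   → C = (-18, 35)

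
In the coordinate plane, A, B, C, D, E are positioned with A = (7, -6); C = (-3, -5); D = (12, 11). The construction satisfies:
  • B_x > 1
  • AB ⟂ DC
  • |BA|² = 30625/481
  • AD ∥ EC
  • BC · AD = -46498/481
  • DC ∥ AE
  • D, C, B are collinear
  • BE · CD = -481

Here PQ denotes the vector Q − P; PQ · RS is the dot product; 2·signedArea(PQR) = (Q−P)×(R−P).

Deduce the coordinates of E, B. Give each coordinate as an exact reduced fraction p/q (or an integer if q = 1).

B = (567/481, -261/481)
E = (-8, -22)

1. E_x = -8  [AD ∥ EC ∩ DC ∥ AE]
2. E_y = -22  [AD ∥ EC ∩ DC ∥ AE]
   → E = (-8, -22)
3. B_x = 567/481  [D, C, B are collinear ∩ AB ⟂ DC]
4. B_y = -261/481  [D, C, B are collinear ∩ AB ⟂ DC]
   → B = (567/481, -261/481)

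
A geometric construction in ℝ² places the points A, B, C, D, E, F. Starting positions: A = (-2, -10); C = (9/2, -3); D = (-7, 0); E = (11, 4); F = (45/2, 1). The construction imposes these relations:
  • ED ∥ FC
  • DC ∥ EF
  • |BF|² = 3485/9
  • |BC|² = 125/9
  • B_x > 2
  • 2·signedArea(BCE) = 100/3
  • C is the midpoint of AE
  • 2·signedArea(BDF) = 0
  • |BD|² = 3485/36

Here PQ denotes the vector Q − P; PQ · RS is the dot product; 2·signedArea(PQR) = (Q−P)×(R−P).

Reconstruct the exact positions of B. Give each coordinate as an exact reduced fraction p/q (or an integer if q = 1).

1. B_x = 17/6  [2·signedArea(BDF) = 0 ∩ 2·signedArea(BCE) = 100/3]
2. B_y = 1/3  [2·signedArea(BDF) = 0 ∩ 2·signedArea(BCE) = 100/3]
   → B = (17/6, 1/3)

B = (17/6, 1/3)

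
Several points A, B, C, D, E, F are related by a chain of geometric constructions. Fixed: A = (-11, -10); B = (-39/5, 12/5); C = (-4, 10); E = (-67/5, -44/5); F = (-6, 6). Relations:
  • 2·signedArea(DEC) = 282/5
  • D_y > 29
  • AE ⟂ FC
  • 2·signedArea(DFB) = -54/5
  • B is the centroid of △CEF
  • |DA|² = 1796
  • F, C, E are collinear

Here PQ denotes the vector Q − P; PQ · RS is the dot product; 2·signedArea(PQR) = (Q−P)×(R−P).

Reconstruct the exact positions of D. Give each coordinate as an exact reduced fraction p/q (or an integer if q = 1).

D = (3, 30)

1. D_x = 3  [line 18/5·x + -9/5·y + 216/5 = 0 ∩ |DA|² = 1796]
2. D_y = 30  [line 18/5·x + -9/5·y + 216/5 = 0 ∩ |DA|² = 1796]
   → D = (3, 30)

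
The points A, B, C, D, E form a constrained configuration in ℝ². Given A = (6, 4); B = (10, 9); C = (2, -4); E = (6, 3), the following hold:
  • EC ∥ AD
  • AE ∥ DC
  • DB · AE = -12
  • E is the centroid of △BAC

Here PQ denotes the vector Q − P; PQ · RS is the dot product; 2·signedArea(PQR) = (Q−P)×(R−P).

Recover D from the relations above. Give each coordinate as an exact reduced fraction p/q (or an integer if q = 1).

D = (2, -3)

1. D_x = 2  [AE ∥ DC ∩ EC ∥ AD]
2. D_y = -3  [AE ∥ DC ∩ EC ∥ AD]
   → D = (2, -3)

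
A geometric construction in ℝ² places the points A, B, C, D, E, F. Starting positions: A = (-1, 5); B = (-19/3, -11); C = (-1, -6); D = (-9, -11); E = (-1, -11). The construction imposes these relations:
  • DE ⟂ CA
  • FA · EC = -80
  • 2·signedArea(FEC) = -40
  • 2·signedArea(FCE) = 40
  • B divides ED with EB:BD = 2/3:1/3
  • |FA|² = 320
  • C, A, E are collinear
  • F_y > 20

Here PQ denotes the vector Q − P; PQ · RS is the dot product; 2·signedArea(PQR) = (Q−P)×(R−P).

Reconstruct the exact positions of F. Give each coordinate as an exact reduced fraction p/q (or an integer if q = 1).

F = (7, 21)

1. F_x = 7  [2·signedArea(FCE) = 40 ∩ FA · EC = -80]
2. F_y = 21  [2·signedArea(FCE) = 40 ∩ FA · EC = -80]
   → F = (7, 21)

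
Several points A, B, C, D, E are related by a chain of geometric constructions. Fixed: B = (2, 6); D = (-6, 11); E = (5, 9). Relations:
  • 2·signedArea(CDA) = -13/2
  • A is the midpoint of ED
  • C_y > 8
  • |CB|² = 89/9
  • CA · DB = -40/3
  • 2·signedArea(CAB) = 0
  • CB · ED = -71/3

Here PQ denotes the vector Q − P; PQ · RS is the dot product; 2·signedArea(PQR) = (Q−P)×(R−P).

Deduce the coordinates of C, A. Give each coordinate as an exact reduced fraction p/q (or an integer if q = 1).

A = (-1/2, 10)
C = (1/3, 26/3)

1. C_x = 1/3  [line 11·x + -2·y + 41/3 = 0 ∩ |CB|² = 89/9]
2. C_y = 26/3  [line 11·x + -2·y + 41/3 = 0 ∩ |CB|² = 89/9]
   → C = (1/3, 26/3)
3. A_x = -1/2  [2·signedArea(CAB) = 0 ∩ A is the midpoint of ED]
4. A_y = 10  [2·signedArea(CAB) = 0 ∩ A is the midpoint of ED]
   → A = (-1/2, 10)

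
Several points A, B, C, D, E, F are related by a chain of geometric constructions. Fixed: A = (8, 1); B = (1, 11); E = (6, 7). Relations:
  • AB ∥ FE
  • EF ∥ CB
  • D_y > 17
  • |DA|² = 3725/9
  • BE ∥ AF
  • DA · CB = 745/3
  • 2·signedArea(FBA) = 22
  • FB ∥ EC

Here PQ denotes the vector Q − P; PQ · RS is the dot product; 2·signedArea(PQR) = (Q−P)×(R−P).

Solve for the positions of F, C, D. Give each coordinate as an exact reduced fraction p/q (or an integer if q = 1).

1. F_x = 13  [AB ∥ FE ∩ BE ∥ AF]
2. F_y = -3  [AB ∥ FE ∩ BE ∥ AF]
   → F = (13, -3)
3. C_x = -6  [EF ∥ CB ∩ FB ∥ EC]
4. C_y = 21  [EF ∥ CB ∩ FB ∥ EC]
   → C = (-6, 21)
5. D_x = -11/3  [line -7·x + 10·y + -607/3 = 0 ∩ |DA|² = 3725/9]
6. D_y = 53/3  [line -7·x + 10·y + -607/3 = 0 ∩ |DA|² = 3725/9]
   → D = (-11/3, 53/3)

C = (-6, 21)
D = (-11/3, 53/3)
F = (13, -3)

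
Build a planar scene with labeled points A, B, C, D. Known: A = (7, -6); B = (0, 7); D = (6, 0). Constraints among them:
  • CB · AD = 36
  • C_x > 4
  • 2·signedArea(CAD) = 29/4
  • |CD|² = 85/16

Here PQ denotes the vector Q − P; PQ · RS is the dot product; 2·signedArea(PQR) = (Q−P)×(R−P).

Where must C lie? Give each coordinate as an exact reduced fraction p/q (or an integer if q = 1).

1. C_x = 9/2  [CB · AD = 36 ∩ 2·signedArea(CAD) = 29/4]
2. C_y = 7/4  [CB · AD = 36 ∩ 2·signedArea(CAD) = 29/4]
   → C = (9/2, 7/4)

C = (9/2, 7/4)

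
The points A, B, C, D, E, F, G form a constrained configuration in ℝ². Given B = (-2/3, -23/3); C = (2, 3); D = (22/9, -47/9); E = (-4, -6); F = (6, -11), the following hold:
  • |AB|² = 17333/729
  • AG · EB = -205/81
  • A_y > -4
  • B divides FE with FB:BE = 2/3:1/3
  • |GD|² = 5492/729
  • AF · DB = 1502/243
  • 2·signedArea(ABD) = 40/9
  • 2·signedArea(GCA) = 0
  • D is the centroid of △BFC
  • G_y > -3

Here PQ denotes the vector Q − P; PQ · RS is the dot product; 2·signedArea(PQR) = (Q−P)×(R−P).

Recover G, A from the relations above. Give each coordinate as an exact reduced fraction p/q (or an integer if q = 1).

A = (64/27, -104/27)
G = (62/27, -67/27)

1. A_x = 64/27  [AF · DB = 1502/243 ∩ 2·signedArea(ABD) = 40/9]
2. A_y = -104/27  [AF · DB = 1502/243 ∩ 2·signedArea(ABD) = 40/9]
   → A = (64/27, -104/27)
3. G_x = 62/27  [2·signedArea(GCA) = 0 ∩ AG · EB = -205/81]
4. G_y = -67/27  [2·signedArea(GCA) = 0 ∩ AG · EB = -205/81]
   → G = (62/27, -67/27)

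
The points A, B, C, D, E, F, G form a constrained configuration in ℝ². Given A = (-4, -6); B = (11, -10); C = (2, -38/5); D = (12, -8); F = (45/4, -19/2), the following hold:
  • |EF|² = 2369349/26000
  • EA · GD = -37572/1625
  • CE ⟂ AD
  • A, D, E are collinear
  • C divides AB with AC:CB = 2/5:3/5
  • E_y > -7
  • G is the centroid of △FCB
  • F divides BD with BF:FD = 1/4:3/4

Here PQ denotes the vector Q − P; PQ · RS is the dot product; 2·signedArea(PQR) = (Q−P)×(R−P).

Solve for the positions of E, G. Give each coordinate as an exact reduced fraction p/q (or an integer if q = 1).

1. E_x = 684/325  [A, D, E are collinear ∩ CE ⟂ AD]
2. E_y = -2198/325  [A, D, E are collinear ∩ CE ⟂ AD]
   → E = (684/325, -2198/325)
3. G_x = 97/12  [G is the centroid of △FCB]
4. G_y = -271/30  [G is the centroid of △FCB]
   → G = (97/12, -271/30)

E = (684/325, -2198/325)
G = (97/12, -271/30)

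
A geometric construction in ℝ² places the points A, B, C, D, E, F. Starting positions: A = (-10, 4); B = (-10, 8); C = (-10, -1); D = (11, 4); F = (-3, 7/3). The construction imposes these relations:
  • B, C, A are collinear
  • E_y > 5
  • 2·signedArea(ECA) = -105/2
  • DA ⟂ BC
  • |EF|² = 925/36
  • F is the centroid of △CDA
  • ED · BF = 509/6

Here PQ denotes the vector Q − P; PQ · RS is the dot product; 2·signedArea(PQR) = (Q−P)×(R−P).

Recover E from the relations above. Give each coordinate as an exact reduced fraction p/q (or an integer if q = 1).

E = (1/2, 6)

1. E_x = 1/2  [ED · BF = 509/6 ∩ 2·signedArea(ECA) = -105/2]
2. E_y = 6  [ED · BF = 509/6 ∩ 2·signedArea(ECA) = -105/2]
   → E = (1/2, 6)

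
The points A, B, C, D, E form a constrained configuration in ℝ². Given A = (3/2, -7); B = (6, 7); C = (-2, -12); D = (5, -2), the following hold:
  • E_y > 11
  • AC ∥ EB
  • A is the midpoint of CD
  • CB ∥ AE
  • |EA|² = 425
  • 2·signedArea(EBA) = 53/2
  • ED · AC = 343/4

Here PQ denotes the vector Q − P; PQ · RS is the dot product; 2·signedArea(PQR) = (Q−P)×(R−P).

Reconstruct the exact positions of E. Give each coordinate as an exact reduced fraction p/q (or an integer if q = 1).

1. E_x = 19/2  [AC ∥ EB ∩ CB ∥ AE]
2. E_y = 12  [AC ∥ EB ∩ CB ∥ AE]
   → E = (19/2, 12)

E = (19/2, 12)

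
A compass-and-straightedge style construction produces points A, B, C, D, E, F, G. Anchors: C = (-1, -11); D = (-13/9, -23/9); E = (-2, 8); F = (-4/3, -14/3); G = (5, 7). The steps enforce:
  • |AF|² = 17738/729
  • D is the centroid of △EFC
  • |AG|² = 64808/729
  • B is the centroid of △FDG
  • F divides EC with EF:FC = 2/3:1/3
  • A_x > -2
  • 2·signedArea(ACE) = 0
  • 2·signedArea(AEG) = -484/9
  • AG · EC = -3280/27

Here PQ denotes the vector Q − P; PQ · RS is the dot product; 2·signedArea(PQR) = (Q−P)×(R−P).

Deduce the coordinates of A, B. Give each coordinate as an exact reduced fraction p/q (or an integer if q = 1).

1. A_x = -43/27  [2·signedArea(ACE) = 0 ∩ 2·signedArea(AEG) = -484/9]
2. A_y = 7/27  [2·signedArea(ACE) = 0 ∩ 2·signedArea(AEG) = -484/9]
   → A = (-43/27, 7/27)
3. B_x = 20/27  [B is the centroid of △FDG]
4. B_y = -2/27  [B is the centroid of △FDG]
   → B = (20/27, -2/27)

A = (-43/27, 7/27)
B = (20/27, -2/27)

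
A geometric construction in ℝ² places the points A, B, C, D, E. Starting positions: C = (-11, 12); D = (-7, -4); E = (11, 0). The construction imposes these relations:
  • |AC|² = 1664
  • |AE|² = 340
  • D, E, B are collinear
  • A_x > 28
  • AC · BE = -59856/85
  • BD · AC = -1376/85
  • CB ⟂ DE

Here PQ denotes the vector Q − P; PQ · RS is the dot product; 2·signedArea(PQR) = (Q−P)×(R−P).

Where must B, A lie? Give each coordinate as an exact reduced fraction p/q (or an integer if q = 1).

1. B_x = -631/85  [D, E, B are collinear ∩ CB ⟂ DE]
2. B_y = -348/85  [D, E, B are collinear ∩ CB ⟂ DE]
   → B = (-631/85, -348/85)
3. A_x = 29  [line -1566/85·x + -348/85·y + 46806/85 = 0 ∩ |AE|² = 340]
4. A_y = 4  [line -1566/85·x + -348/85·y + 46806/85 = 0 ∩ |AE|² = 340]
   → A = (29, 4)

A = (29, 4)
B = (-631/85, -348/85)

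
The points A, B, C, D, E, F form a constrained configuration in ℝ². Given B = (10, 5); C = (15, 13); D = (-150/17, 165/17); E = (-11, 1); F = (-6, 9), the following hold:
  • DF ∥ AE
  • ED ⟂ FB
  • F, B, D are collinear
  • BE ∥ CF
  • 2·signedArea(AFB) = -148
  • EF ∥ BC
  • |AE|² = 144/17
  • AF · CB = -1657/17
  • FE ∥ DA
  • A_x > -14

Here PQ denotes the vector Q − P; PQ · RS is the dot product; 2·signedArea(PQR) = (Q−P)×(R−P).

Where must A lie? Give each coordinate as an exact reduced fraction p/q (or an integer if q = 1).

1. A_x = -235/17  [DF ∥ AE ∩ FE ∥ DA]
2. A_y = 29/17  [DF ∥ AE ∩ FE ∥ DA]
   → A = (-235/17, 29/17)

A = (-235/17, 29/17)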